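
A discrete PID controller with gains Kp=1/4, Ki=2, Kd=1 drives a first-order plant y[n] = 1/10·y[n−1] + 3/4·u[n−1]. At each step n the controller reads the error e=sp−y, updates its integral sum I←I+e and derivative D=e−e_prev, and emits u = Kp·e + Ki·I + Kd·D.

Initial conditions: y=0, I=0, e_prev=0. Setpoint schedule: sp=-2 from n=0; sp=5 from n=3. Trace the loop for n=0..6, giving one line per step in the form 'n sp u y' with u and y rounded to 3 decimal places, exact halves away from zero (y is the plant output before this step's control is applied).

(exact arithmetic carried between steps; '≈' marks a value shown rounded to 6 d.p. or computed from one; I and e_prev carry over from the previous line; the table rounds u and y to 3 d.p., halves away from zero)
n=0: y=0, sp=-2, e=sp−y=-2; I=-2, D=e−e_prev=-2; u=1/4·(-2)+2·(-2)+1·(-2)=-6.5; next y=1/10·0+3/4·(-6.5)=-4.875
n=1: y=-4.875, sp=-2, e=sp−y=2.875; I=0.875, D=e−e_prev=4.875; u=1/4·2.875+2·0.875+1·4.875=7.34375; next y=1/10·(-4.875)+3/4·7.34375≈5.020313
n=2: y≈5.020313, sp=-2, e=sp−y≈-7.020313; I≈-6.145313, D=e−e_prev≈-9.895313; u=1/4·(-7.020313)+2·(-6.145313)+1·(-9.895313)≈-23.941016; next y=1/10·5.020313+3/4·(-23.941016)≈-17.453730
n=3: y≈-17.453730, sp=5, e=sp−y≈22.453730; I≈16.308418, D=e−e_prev≈29.474043; u=1/4·22.453730+2·16.308418+1·29.474043≈67.704312; next y=1/10·(-17.453730)+3/4·67.704312≈49.032861
n=4: y≈49.032861, sp=5, e=sp−y≈-44.032861; I≈-27.724443, D=e−e_prev≈-66.486591; u=1/4·(-44.032861)+2·(-27.724443)+1·(-66.486591)≈-132.943691; next y=1/10·49.032861+3/4·(-132.943691)≈-94.804483
n=5: y≈-94.804483, sp=5, e=sp−y≈99.804483; I≈72.080040, D=e−e_prev≈143.837343; u=1/4·99.804483+2·72.080040+1·143.837343≈312.948544; next y=1/10·(-94.804483)+3/4·312.948544≈225.230959
n=6: y≈225.230959, sp=5, e=sp−y≈-220.230959; I≈-148.150920, D=e−e_prev≈-320.035442; u=1/4·(-220.230959)+2·(-148.150920)+1·(-320.035442)≈-671.395021; next y=1/10·225.230959+3/4·(-671.395021)≈-481.023170

0 -2 -6.500 0.000
1 -2 7.344 -4.875
2 -2 -23.941 5.020
3 5 67.704 -17.454
4 5 -132.944 49.033
5 5 312.949 -94.804
6 5 -671.395 225.231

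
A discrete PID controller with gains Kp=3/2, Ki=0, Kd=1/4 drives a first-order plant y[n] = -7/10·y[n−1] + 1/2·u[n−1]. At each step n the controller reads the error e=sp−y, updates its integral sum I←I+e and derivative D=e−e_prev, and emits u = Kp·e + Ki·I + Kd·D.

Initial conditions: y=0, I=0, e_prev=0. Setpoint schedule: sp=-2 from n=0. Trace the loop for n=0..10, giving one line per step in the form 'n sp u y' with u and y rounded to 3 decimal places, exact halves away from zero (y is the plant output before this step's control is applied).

0 -2 -3.500 0.000
1 -2 0.063 -1.750
2 -2 -5.636 1.256
3 -2 3.784 -3.697
4 -2 -11.765 4.480
5 -2 13.903 -9.019
6 -2 -28.468 13.265
7 -2 41.474 -23.519
8 -2 -73.980 37.200
9 -2 116.604 -63.031
10 -2 -197.998 102.423

(exact arithmetic carried between steps; '≈' marks a value shown rounded to 6 d.p. or computed from one; I and e_prev carry over from the previous line; the table rounds u and y to 3 d.p., halves away from zero)
n=0: y=0, sp=-2, e=sp−y=-2; I=-2, D=e−e_prev=-2; u=3/2·(-2)+0·(-2)+1/4·(-2)=-3.5; next y=-7/10·0+1/2·(-3.5)=-1.75
n=1: y=-1.75, sp=-2, e=sp−y=-0.25; I=-2.25, D=e−e_prev=1.75; u=3/2·(-0.25)+0·(-2.25)+1/4·1.75=0.0625; next y=-7/10·(-1.75)+1/2·0.0625=1.25625
n=2: y=1.25625, sp=-2, e=sp−y=-3.25625; I=-5.50625, D=e−e_prev=-3.00625; u=3/2·(-3.25625)+0·(-5.50625)+1/4·(-3.00625)≈-5.635938; next y=-7/10·1.25625+1/2·(-5.635938)≈-3.697344
n=3: y≈-3.697344, sp=-2, e=sp−y≈1.697344; I≈-3.808906, D=e−e_prev≈4.953594; u=3/2·1.697344+0·(-3.808906)+1/4·4.953594≈3.784414; next y=-7/10·(-3.697344)+1/2·3.784414≈4.480348
n=4: y≈4.480348, sp=-2, e=sp−y≈-6.480348; I≈-10.289254, D=e−e_prev≈-8.177691; u=3/2·(-6.480348)+0·(-10.289254)+1/4·(-8.177691)≈-11.764944; next y=-7/10·4.480348+1/2·(-11.764944)≈-9.018716
n=5: y≈-9.018716, sp=-2, e=sp−y≈7.018716; I≈-3.270538, D=e−e_prev≈13.499063; u=3/2·7.018716+0·(-3.270538)+1/4·13.499063≈13.902839; next y=-7/10·(-9.018716)+1/2·13.902839≈13.264520
n=6: y≈13.264520, sp=-2, e=sp−y≈-15.264520; I≈-18.535059, D=e−e_prev≈-22.283236; u=3/2·(-15.264520)+0·(-18.535059)+1/4·(-22.283236)≈-28.467590; next y=-7/10·13.264520+1/2·(-28.467590)≈-23.518959
n=7: y≈-23.518959, sp=-2, e=sp−y≈21.518959; I≈2.983900, D=e−e_prev≈36.783480; u=3/2·21.518959+0·2.983900+1/4·36.783480≈41.474309; next y=-7/10·(-23.518959)+1/2·41.474309≈37.200426
n=8: y≈37.200426, sp=-2, e=sp−y≈-39.200426; I≈-36.216525, D=e−e_prev≈-60.719385; u=3/2·(-39.200426)+0·(-36.216525)+1/4·(-60.719385)≈-73.980485; next y=-7/10·37.200426+1/2·(-73.980485)≈-63.030540
n=9: y≈-63.030540, sp=-2, e=sp−y≈61.030540; I≈24.814015, D=e−e_prev≈100.230966; u=3/2·61.030540+0·24.814015+1/4·100.230966≈116.603552; next y=-7/10·(-63.030540)+1/2·116.603552≈102.423154
n=10: y≈102.423154, sp=-2, e=sp−y≈-104.423154; I≈-79.609139, D=e−e_prev≈-165.453694; u=3/2·(-104.423154)+0·(-79.609139)+1/4·(-165.453694)≈-197.998155; next y=-7/10·102.423154+1/2·(-197.998155)≈-170.695285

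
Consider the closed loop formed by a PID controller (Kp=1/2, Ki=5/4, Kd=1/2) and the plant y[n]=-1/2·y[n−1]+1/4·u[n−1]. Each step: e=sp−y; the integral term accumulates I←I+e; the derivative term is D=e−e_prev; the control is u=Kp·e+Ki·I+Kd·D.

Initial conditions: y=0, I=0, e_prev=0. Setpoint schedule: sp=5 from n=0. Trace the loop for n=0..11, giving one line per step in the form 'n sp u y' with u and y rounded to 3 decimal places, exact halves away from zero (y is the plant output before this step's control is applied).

(exact arithmetic carried between steps; '≈' marks a value shown rounded to 6 d.p. or computed from one; I and e_prev carry over from the previous line; the table rounds u and y to 3 d.p., halves away from zero)
n=0: y=0, sp=5, e=sp−y=5; I=5, D=e−e_prev=5; u=1/2·5+5/4·5+1/2·5=11.25; next y=-1/2·0+1/4·11.25=2.8125
n=1: y=2.8125, sp=5, e=sp−y=2.1875; I=7.1875, D=e−e_prev=-2.8125; u=1/2·2.1875+5/4·7.1875+1/2·(-2.8125)=8.671875; next y=-1/2·2.8125+1/4·8.671875≈0.761719
n=2: y≈0.761719, sp=5, e=sp−y≈4.238281; I≈11.425781, D=e−e_prev≈2.050781; u=1/2·4.238281+5/4·11.425781+1/2·2.050781≈17.426758; next y=-1/2·0.761719+1/4·17.426758≈3.975830
n=3: y≈3.975830, sp=5, e=sp−y≈1.024170; I≈12.449951, D=e−e_prev≈-3.214111; u=1/2·1.024170+5/4·12.449951+1/2·(-3.214111)≈14.467468; next y=-1/2·3.975830+1/4·14.467468≈1.628952
n=4: y≈1.628952, sp=5, e=sp−y≈3.371048; I≈15.820999, D=e−e_prev≈2.346878; u=1/2·3.371048+5/4·15.820999+1/2·2.346878≈22.635212; next y=-1/2·1.628952+1/4·22.635212≈4.844327
n=5: y≈4.844327, sp=5, e=sp−y≈0.155673; I≈15.976672, D=e−e_prev≈-3.215375; u=1/2·0.155673+5/4·15.976672+1/2·(-3.215375)≈18.440989; next y=-1/2·4.844327+1/4·18.440989≈2.188084
n=6: y≈2.188084, sp=5, e=sp−y≈2.811916; I≈18.788588, D=e−e_prev≈2.656243; u=1/2·2.811916+5/4·18.788588+1/2·2.656243≈26.219815; next y=-1/2·2.188084+1/4·26.219815≈5.460912
n=7: y≈5.460912, sp=5, e=sp−y≈-0.460912; I≈18.327676, D=e−e_prev≈-3.272828; u=1/2·(-0.460912)+5/4·18.327676+1/2·(-3.272828)≈21.042726; next y=-1/2·5.460912+1/4·21.042726≈2.530225
n=8: y≈2.530225, sp=5, e=sp−y≈2.469775; I≈20.797451, D=e−e_prev≈2.930686; u=1/2·2.469775+5/4·20.797451+1/2·2.930686≈28.697044; next y=-1/2·2.530225+1/4·28.697044≈5.909148
n=9: y≈5.909148, sp=5, e=sp−y≈-0.909148; I≈19.888303, D=e−e_prev≈-3.378923; u=1/2·(-0.909148)+5/4·19.888303+1/2·(-3.378923)≈22.716343; next y=-1/2·5.909148+1/4·22.716343≈2.724512
n=10: y≈2.724512, sp=5, e=sp−y≈2.275488; I≈22.163791, D=e−e_prev≈3.184637; u=1/2·2.275488+5/4·22.163791+1/2·3.184637≈30.434802; next y=-1/2·2.724512+1/4·30.434802≈6.246445
n=11: y≈6.246445, sp=5, e=sp−y≈-1.246445; I≈20.917347, D=e−e_prev≈-3.521933; u=1/2·(-1.246445)+5/4·20.917347+1/2·(-3.521933)≈23.762494; next y=-1/2·6.246445+1/4·23.762494≈2.817401

0 5 11.250 0.000
1 5 8.672 2.813
2 5 17.427 0.762
3 5 14.467 3.976
4 5 22.635 1.629
5 5 18.441 4.844
6 5 26.220 2.188
7 5 21.043 5.461
8 5 28.697 2.530
9 5 22.716 5.909
10 5 30.435 2.725
11 5 23.762 6.246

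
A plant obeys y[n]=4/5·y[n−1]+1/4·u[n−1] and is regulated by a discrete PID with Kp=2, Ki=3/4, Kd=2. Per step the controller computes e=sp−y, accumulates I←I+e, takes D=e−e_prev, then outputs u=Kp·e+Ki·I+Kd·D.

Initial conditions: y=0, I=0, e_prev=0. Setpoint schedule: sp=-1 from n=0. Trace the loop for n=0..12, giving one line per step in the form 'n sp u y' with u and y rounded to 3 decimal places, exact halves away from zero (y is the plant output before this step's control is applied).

0 -1 -4.750 0.000
1 -1 2.141 -1.188
2 -1 -3.764 -0.415
3 -1 1.418 -1.273
4 -1 -2.986 -0.664
5 -1 0.895 -1.278
6 -1 -2.401 -0.798
7 -1 0.499 -1.239
8 -1 -1.973 -0.866
9 -1 0.192 -1.186
10 -1 -1.663 -0.901
11 -1 -0.048 -1.137
12 -1 -1.439 -0.921

(exact arithmetic carried between steps; '≈' marks a value shown rounded to 6 d.p. or computed from one; I and e_prev carry over from the previous line; the table rounds u and y to 3 d.p., halves away from zero)
n=0: y=0, sp=-1, e=sp−y=-1; I=-1, D=e−e_prev=-1; u=2·(-1)+3/4·(-1)+2·(-1)=-4.75; next y=4/5·0+1/4·(-4.75)=-1.1875
n=1: y=-1.1875, sp=-1, e=sp−y=0.1875; I=-0.8125, D=e−e_prev=1.1875; u=2·0.1875+3/4·(-0.8125)+2·1.1875=2.140625; next y=4/5·(-1.1875)+1/4·2.140625≈-0.414844
n=2: y≈-0.414844, sp=-1, e=sp−y≈-0.585156; I≈-1.397656, D=e−e_prev≈-0.772656; u=2·(-0.585156)+3/4·(-1.397656)+2·(-0.772656)≈-3.763867; next y=4/5·(-0.414844)+1/4·(-3.763867)≈-1.272842
n=3: y≈-1.272842, sp=-1, e=sp−y≈0.272842; I≈-1.124814, D=e−e_prev≈0.857998; u=2·0.272842+3/4·(-1.124814)+2·0.857998≈1.418069; next y=4/5·(-1.272842)+1/4·1.418069≈-0.663756
n=4: y≈-0.663756, sp=-1, e=sp−y≈-0.336244; I≈-1.461058, D=e−e_prev≈-0.609086; u=2·(-0.336244)+3/4·(-1.461058)+2·(-0.609086)≈-2.986452; next y=4/5·(-0.663756)+1/4·(-2.986452)≈-1.277618
n=5: y≈-1.277618, sp=-1, e=sp−y≈0.277618; I≈-1.183440, D=e−e_prev≈0.613862; u=2·0.277618+3/4·(-1.183440)+2·0.613862≈0.895380; next y=4/5·(-1.277618)+1/4·0.895380≈-0.798250
n=6: y≈-0.798250, sp=-1, e=sp−y≈-0.201750; I≈-1.385191, D=e−e_prev≈-0.479369; u=2·(-0.201750)+3/4·(-1.385191)+2·(-0.479369)≈-2.401131; next y=4/5·(-0.798250)+1/4·(-2.401131)≈-1.238882
n=7: y≈-1.238882, sp=-1, e=sp−y≈0.238882; I≈-1.146308, D=e−e_prev≈0.440633; u=2·0.238882+3/4·(-1.146308)+2·0.440633≈0.499299; next y=4/5·(-1.238882)+1/4·0.499299≈-0.866281
n=8: y≈-0.866281, sp=-1, e=sp−y≈-0.133719; I≈-1.280027, D=e−e_prev≈-0.372601; u=2·(-0.133719)+3/4·(-1.280027)+2·(-0.372601)≈-1.972661; next y=4/5·(-0.866281)+1/4·(-1.972661)≈-1.186190
n=9: y≈-1.186190, sp=-1, e=sp−y≈0.186190; I≈-1.093837, D=e−e_prev≈0.319909; u=2·0.186190+3/4·(-1.093837)+2·0.319909≈0.191820; next y=4/5·(-1.186190)+1/4·0.191820≈-0.900997
n=10: y≈-0.900997, sp=-1, e=sp−y≈-0.099003; I≈-1.192840, D=e−e_prev≈-0.285193; u=2·(-0.099003)+3/4·(-1.192840)+2·(-0.285193)≈-1.663022; next y=4/5·(-0.900997)+1/4·(-1.663022)≈-1.136553
n=11: y≈-1.136553, sp=-1, e=sp−y≈0.136553; I≈-1.056287, D=e−e_prev≈0.235556; u=2·0.136553+3/4·(-1.056287)+2·0.235556≈-0.047997; next y=4/5·(-1.136553)+1/4·(-0.047997)≈-0.921242
n=12: y≈-0.921242, sp=-1, e=sp−y≈-0.078758; I≈-1.135045, D=e−e_prev≈-0.215311; u=2·(-0.078758)+3/4·(-1.135045)+2·(-0.215311)≈-1.439424; next y=4/5·(-0.921242)+1/4·(-1.439424)≈-1.096849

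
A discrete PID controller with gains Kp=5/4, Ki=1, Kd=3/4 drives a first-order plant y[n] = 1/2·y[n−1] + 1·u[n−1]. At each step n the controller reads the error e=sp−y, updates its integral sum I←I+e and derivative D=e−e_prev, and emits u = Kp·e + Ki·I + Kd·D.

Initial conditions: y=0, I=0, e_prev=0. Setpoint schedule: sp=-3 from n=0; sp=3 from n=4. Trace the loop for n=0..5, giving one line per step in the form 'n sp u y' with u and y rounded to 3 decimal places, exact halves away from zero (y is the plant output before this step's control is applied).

0 -3 -9.000 0.000
1 -3 17.250 -9.000
2 -3 -48.750 12.750
3 -3 117.188 -42.375
4 3 -281.906 96.000
5 3 714.094 -233.906

(exact arithmetic carried between steps; '≈' marks a value shown rounded to 6 d.p. or computed from one; I and e_prev carry over from the previous line; the table rounds u and y to 3 d.p., halves away from zero)
n=0: y=0, sp=-3, e=sp−y=-3; I=-3, D=e−e_prev=-3; u=5/4·(-3)+1·(-3)+3/4·(-3)=-9; next y=1/2·0+1·(-9)=-9
n=1: y=-9, sp=-3, e=sp−y=6; I=3, D=e−e_prev=9; u=5/4·6+1·3+3/4·9=17.25; next y=1/2·(-9)+1·17.25=12.75
n=2: y=12.75, sp=-3, e=sp−y=-15.75; I=-12.75, D=e−e_prev=-21.75; u=5/4·(-15.75)+1·(-12.75)+3/4·(-21.75)=-48.75; next y=1/2·12.75+1·(-48.75)=-42.375
n=3: y=-42.375, sp=-3, e=sp−y=39.375; I=26.625, D=e−e_prev=55.125; u=5/4·39.375+1·26.625+3/4·55.125=117.1875; next y=1/2·(-42.375)+1·117.1875=96
n=4: y=96, sp=3, e=sp−y=-93; I=-66.375, D=e−e_prev=-132.375; u=5/4·(-93)+1·(-66.375)+3/4·(-132.375)=-281.90625; next y=1/2·96+1·(-281.90625)=-233.90625
n=5: y=-233.90625, sp=3, e=sp−y=236.90625; I=170.53125, D=e−e_prev=329.90625; u=5/4·236.90625+1·170.53125+3/4·329.90625=714.09375; next y=1/2·(-233.90625)+1·714.09375=597.140625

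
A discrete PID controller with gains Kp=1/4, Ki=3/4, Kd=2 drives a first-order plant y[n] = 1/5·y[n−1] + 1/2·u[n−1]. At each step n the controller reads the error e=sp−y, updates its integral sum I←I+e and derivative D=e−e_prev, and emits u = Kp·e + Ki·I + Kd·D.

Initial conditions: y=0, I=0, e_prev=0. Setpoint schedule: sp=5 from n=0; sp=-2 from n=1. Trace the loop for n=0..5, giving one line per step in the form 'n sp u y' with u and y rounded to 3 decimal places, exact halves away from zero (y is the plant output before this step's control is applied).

0 5 15.000 0.000
1 -2 -34.750 7.500
2 -2 57.250 -15.875
3 -2 -103.069 25.450
4 -2 174.677 -46.444
5 -2 -309.260 78.050

(exact arithmetic carried between steps; '≈' marks a value shown rounded to 6 d.p. or computed from one; I and e_prev carry over from the previous line; the table rounds u and y to 3 d.p., halves away from zero)
n=0: y=0, sp=5, e=sp−y=5; I=5, D=e−e_prev=5; u=1/4·5+3/4·5+2·5=15; next y=1/5·0+1/2·15=7.5
n=1: y=7.5, sp=-2, e=sp−y=-9.5; I=-4.5, D=e−e_prev=-14.5; u=1/4·(-9.5)+3/4·(-4.5)+2·(-14.5)=-34.75; next y=1/5·7.5+1/2·(-34.75)=-15.875
n=2: y=-15.875, sp=-2, e=sp−y=13.875; I=9.375, D=e−e_prev=23.375; u=1/4·13.875+3/4·9.375+2·23.375=57.25; next y=1/5·(-15.875)+1/2·57.25=25.45
n=3: y=25.45, sp=-2, e=sp−y=-27.45; I=-18.075, D=e−e_prev=-41.325; u=1/4·(-27.45)+3/4·(-18.075)+2·(-41.325)=-103.06875; next y=1/5·25.45+1/2·(-103.06875)=-46.444375
n=4: y=-46.444375, sp=-2, e=sp−y=44.444375; I=26.369375, D=e−e_prev=71.894375; u=1/4·44.444375+3/4·26.369375+2·71.894375=174.676875; next y=1/5·(-46.444375)+1/2·174.676875≈78.049563
n=5: y≈78.049563, sp=-2, e=sp−y≈-80.049563; I≈-53.680188, D=e−e_prev≈-124.493938; u=1/4·(-80.049563)+3/4·(-53.680188)+2·(-124.493938)≈-309.260406; next y=1/5·78.049563+1/2·(-309.260406)≈-139.020291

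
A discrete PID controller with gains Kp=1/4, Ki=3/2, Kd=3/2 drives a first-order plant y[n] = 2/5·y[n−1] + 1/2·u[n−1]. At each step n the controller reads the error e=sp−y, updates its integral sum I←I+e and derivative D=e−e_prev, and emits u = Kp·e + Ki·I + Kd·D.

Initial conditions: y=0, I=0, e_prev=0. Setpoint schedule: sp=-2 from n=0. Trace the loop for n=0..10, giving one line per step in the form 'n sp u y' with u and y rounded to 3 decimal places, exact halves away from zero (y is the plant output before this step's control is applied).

(exact arithmetic carried between steps; '≈' marks a value shown rounded to 6 d.p. or computed from one; I and e_prev carry over from the previous line; the table rounds u and y to 3 d.p., halves away from zero)
n=0: y=0, sp=-2, e=sp−y=-2; I=-2, D=e−e_prev=-2; u=1/4·(-2)+3/2·(-2)+3/2·(-2)=-6.5; next y=2/5·0+1/2·(-6.5)=-3.25
n=1: y=-3.25, sp=-2, e=sp−y=1.25; I=-0.75, D=e−e_prev=3.25; u=1/4·1.25+3/2·(-0.75)+3/2·3.25=4.0625; next y=2/5·(-3.25)+1/2·4.0625=0.73125
n=2: y=0.73125, sp=-2, e=sp−y=-2.73125; I=-3.48125, D=e−e_prev=-3.98125; u=1/4·(-2.73125)+3/2·(-3.48125)+3/2·(-3.98125)≈-11.876563; next y=2/5·0.73125+1/2·(-11.876563)≈-5.645781
n=3: y≈-5.645781, sp=-2, e=sp−y≈3.645781; I≈0.164531, D=e−e_prev≈6.377031; u=1/4·3.645781+3/2·0.164531+3/2·6.377031≈10.723789; next y=2/5·(-5.645781)+1/2·10.723789≈3.103582
n=4: y≈3.103582, sp=-2, e=sp−y≈-5.103582; I≈-4.939051, D=e−e_prev≈-8.749363; u=1/4·(-5.103582)+3/2·(-4.939051)+3/2·(-8.749363)≈-21.808517; next y=2/5·3.103582+1/2·(-21.808517)≈-9.662825
n=5: y≈-9.662825, sp=-2, e=sp−y≈7.662825; I≈2.723775, D=e−e_prev≈12.766408; u=1/4·7.662825+3/2·2.723775+3/2·12.766408≈25.150980; next y=2/5·(-9.662825)+1/2·25.150980≈8.710360
n=6: y≈8.710360, sp=-2, e=sp−y≈-10.710360; I≈-7.986585, D=e−e_prev≈-18.373185; u=1/4·(-10.710360)+3/2·(-7.986585)+3/2·(-18.373185)≈-42.217245; next y=2/5·8.710360+1/2·(-42.217245)≈-17.624479
n=7: y≈-17.624479, sp=-2, e=sp−y≈15.624479; I≈7.637894, D=e−e_prev≈26.334838; u=1/4·15.624479+3/2·7.637894+3/2·26.334838≈54.865218; next y=2/5·(-17.624479)+1/2·54.865218≈20.382817
n=8: y≈20.382817, sp=-2, e=sp−y≈-22.382817; I≈-14.744924, D=e−e_prev≈-38.007296; u=1/4·(-22.382817)+3/2·(-14.744924)+3/2·(-38.007296)≈-84.724034; next y=2/5·20.382817+1/2·(-84.724034)≈-34.208890
n=9: y≈-34.208890, sp=-2, e=sp−y≈32.208890; I≈17.463966, D=e−e_prev≈54.591707; u=1/4·32.208890+3/2·17.463966+3/2·54.591707≈116.135733; next y=2/5·(-34.208890)+1/2·116.135733≈44.384311
n=10: y≈44.384311, sp=-2, e=sp−y≈-46.384311; I≈-28.920344, D=e−e_prev≈-78.593201; u=1/4·(-46.384311)+3/2·(-28.920344)+3/2·(-78.593201)≈-172.866395; next y=2/5·44.384311+1/2·(-172.866395)≈-68.679473

0 -2 -6.500 0.000
1 -2 4.063 -3.250
2 -2 -11.877 0.731
3 -2 10.724 -5.646
4 -2 -21.809 3.104
5 -2 25.151 -9.663
6 -2 -42.217 8.710
7 -2 54.865 -17.624
8 -2 -84.724 20.383
9 -2 116.136 -34.209
10 -2 -172.866 44.384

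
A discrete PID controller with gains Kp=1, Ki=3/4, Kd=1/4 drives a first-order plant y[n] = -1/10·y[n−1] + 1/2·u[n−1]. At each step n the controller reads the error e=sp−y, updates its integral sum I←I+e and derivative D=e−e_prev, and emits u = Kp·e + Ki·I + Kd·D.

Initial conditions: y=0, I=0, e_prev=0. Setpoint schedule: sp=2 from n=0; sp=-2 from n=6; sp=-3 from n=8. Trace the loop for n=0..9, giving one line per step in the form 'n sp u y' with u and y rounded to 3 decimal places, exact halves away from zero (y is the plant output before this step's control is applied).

(exact arithmetic carried between steps; '≈' marks a value shown rounded to 6 d.p. or computed from one; I and e_prev carry over from the previous line; the table rounds u and y to 3 d.p., halves away from zero)
n=0: y=0, sp=2, e=sp−y=2; I=2, D=e−e_prev=2; u=1·2+3/4·2+1/4·2=4; next y=-1/10·0+1/2·4=2
n=1: y=2, sp=2, e=sp−y=0; I=2, D=e−e_prev=-2; u=1·0+3/4·2+1/4·(-2)=1; next y=-1/10·2+1/2·1=0.3
n=2: y=0.3, sp=2, e=sp−y=1.7; I=3.7, D=e−e_prev=1.7; u=1·1.7+3/4·3.7+1/4·1.7=4.9; next y=-1/10·0.3+1/2·4.9=2.42
n=3: y=2.42, sp=2, e=sp−y=-0.42; I=3.28, D=e−e_prev=-2.12; u=1·(-0.42)+3/4·3.28+1/4·(-2.12)=1.51; next y=-1/10·2.42+1/2·1.51=0.513
n=4: y=0.513, sp=2, e=sp−y=1.487; I=4.767, D=e−e_prev=1.907; u=1·1.487+3/4·4.767+1/4·1.907=5.539; next y=-1/10·0.513+1/2·5.539=2.7182
n=5: y=2.7182, sp=2, e=sp−y=-0.7182; I=4.0488, D=e−e_prev=-2.2052; u=1·(-0.7182)+3/4·4.0488+1/4·(-2.2052)=1.7671; next y=-1/10·2.7182+1/2·1.7671=0.61173
n=6: y=0.61173, sp=-2, e=sp−y=-2.61173; I=1.43707, D=e−e_prev=-1.89353; u=1·(-2.61173)+3/4·1.43707+1/4·(-1.89353)=-2.00731; next y=-1/10·0.61173+1/2·(-2.00731)=-1.064828
n=7: y=-1.064828, sp=-2, e=sp−y=-0.935172; I=0.501898, D=e−e_prev=1.676558; u=1·(-0.935172)+3/4·0.501898+1/4·1.676558=-0.139609; next y=-1/10·(-1.064828)+1/2·(-0.139609)≈0.036678
n=8: y≈0.036678, sp=-3, e=sp−y≈-3.036678; I≈-2.534780, D=e−e_prev≈-2.101506; u=1·(-3.036678)+3/4·(-2.534780)+1/4·(-2.101506)≈-5.463140; next y=-1/10·0.036678+1/2·(-5.463140)≈-2.735238
n=9: y≈-2.735238, sp=-3, e=sp−y≈-0.264762; I≈-2.799542, D=e−e_prev≈2.771916; u=1·(-0.264762)+3/4·(-2.799542)+1/4·2.771916≈-1.671440; next y=-1/10·(-2.735238)+1/2·(-1.671440)≈-0.562196

0 2 4.000 0.000
1 2 1.000 2.000
2 2 4.900 0.300
3 2 1.510 2.420
4 2 5.539 0.513
5 2 1.767 2.718
6 -2 -2.007 0.612
7 -2 -0.140 -1.065
8 -3 -5.463 0.037
9 -3 -1.671 -2.735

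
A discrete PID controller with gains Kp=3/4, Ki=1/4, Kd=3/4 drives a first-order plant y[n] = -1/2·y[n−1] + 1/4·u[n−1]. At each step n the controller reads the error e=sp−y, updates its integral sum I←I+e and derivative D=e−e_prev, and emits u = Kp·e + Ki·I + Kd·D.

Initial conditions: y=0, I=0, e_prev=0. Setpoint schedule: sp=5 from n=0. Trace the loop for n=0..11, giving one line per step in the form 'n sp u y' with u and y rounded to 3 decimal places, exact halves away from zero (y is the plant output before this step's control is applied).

0 5 8.750 0.000
1 5 2.422 2.188
2 5 9.448 -0.488
3 5 3.398 2.606
4 5 11.672 -0.454
5 5 4.443 3.145
6 5 13.917 -0.462
7 5 5.278 3.710
8 5 16.159 -0.536
9 5 5.883 4.307
10 5 18.422 -0.683
11 5 6.247 4.947

(exact arithmetic carried between steps; '≈' marks a value shown rounded to 6 d.p. or computed from one; I and e_prev carry over from the previous line; the table rounds u and y to 3 d.p., halves away from zero)
n=0: y=0, sp=5, e=sp−y=5; I=5, D=e−e_prev=5; u=3/4·5+1/4·5+3/4·5=8.75; next y=-1/2·0+1/4·8.75=2.1875
n=1: y=2.1875, sp=5, e=sp−y=2.8125; I=7.8125, D=e−e_prev=-2.1875; u=3/4·2.8125+1/4·7.8125+3/4·(-2.1875)=2.421875; next y=-1/2·2.1875+1/4·2.421875≈-0.488281
n=2: y≈-0.488281, sp=5, e=sp−y≈5.488281; I≈13.300781, D=e−e_prev≈2.675781; u=3/4·5.488281+1/4·13.300781+3/4·2.675781≈9.448242; next y=-1/2·(-0.488281)+1/4·9.448242≈2.606201
n=3: y≈2.606201, sp=5, e=sp−y≈2.393799; I≈15.694580, D=e−e_prev≈-3.094482; u=3/4·2.393799+1/4·15.694580+3/4·(-3.094482)≈3.398132; next y=-1/2·2.606201+1/4·3.398132≈-0.453568
n=4: y≈-0.453568, sp=5, e=sp−y≈5.453568; I≈21.148148, D=e−e_prev≈3.059769; u=3/4·5.453568+1/4·21.148148+3/4·3.059769≈11.672039; next y=-1/2·(-0.453568)+1/4·11.672039≈3.144794
n=5: y≈3.144794, sp=5, e=sp−y≈1.855206; I≈23.003354, D=e−e_prev≈-3.598361; u=3/4·1.855206+1/4·23.003354+3/4·(-3.598361)≈4.443473; next y=-1/2·3.144794+1/4·4.443473≈-0.461529
n=6: y≈-0.461529, sp=5, e=sp−y≈5.461529; I≈28.464883, D=e−e_prev≈3.606322; u=3/4·5.461529+1/4·28.464883+3/4·3.606322≈13.917109; next y=-1/2·(-0.461529)+1/4·13.917109≈3.710041
n=7: y≈3.710041, sp=5, e=sp−y≈1.289959; I≈29.754841, D=e−e_prev≈-4.171570; u=3/4·1.289959+1/4·29.754841+3/4·(-4.171570)≈5.277502; next y=-1/2·3.710041+1/4·5.277502≈-0.535645
n=8: y≈-0.535645, sp=5, e=sp−y≈5.535645; I≈35.290487, D=e−e_prev≈4.245687; u=3/4·5.535645+1/4·35.290487+3/4·4.245687≈16.158621; next y=-1/2·(-0.535645)+1/4·16.158621≈4.307478
n=9: y≈4.307478, sp=5, e=sp−y≈0.692522; I≈35.983009, D=e−e_prev≈-4.843123; u=3/4·0.692522+1/4·35.983009+3/4·(-4.843123)≈5.882801; next y=-1/2·4.307478+1/4·5.882801≈-0.683039
n=10: y≈-0.683039, sp=5, e=sp−y≈5.683039; I≈41.666047, D=e−e_prev≈4.990516; u=3/4·5.683039+1/4·41.666047+3/4·4.990516≈18.421678; next y=-1/2·(-0.683039)+1/4·18.421678≈4.946939
n=11: y≈4.946939, sp=5, e=sp−y≈0.053061; I≈41.719108, D=e−e_prev≈-5.629977; u=3/4·0.053061+1/4·41.719108+3/4·(-5.629977)≈6.247090; next y=-1/2·4.946939+1/4·6.247090≈-0.911697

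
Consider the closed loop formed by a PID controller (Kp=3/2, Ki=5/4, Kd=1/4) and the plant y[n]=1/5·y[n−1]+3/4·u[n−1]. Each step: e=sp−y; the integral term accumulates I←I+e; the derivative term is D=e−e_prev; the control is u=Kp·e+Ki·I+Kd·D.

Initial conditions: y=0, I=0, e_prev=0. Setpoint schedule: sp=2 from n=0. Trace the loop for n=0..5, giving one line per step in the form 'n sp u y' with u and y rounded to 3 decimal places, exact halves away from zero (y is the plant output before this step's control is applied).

(exact arithmetic carried between steps; '≈' marks a value shown rounded to 6 d.p. or computed from one; I and e_prev carry over from the previous line; the table rounds u and y to 3 d.p., halves away from zero)
n=0: y=0, sp=2, e=sp−y=2; I=2, D=e−e_prev=2; u=3/2·2+5/4·2+1/4·2=6; next y=1/5·0+3/4·6=4.5
n=1: y=4.5, sp=2, e=sp−y=-2.5; I=-0.5, D=e−e_prev=-4.5; u=3/2·(-2.5)+5/4·(-0.5)+1/4·(-4.5)=-5.5; next y=1/5·4.5+3/4·(-5.5)=-3.225
n=2: y=-3.225, sp=2, e=sp−y=5.225; I=4.725, D=e−e_prev=7.725; u=3/2·5.225+5/4·4.725+1/4·7.725=15.675; next y=1/5·(-3.225)+3/4·15.675=11.11125
n=3: y=11.11125, sp=2, e=sp−y=-9.11125; I=-4.38625, D=e−e_prev=-14.33625; u=3/2·(-9.11125)+5/4·(-4.38625)+1/4·(-14.33625)=-22.73375; next y=1/5·11.11125+3/4·(-22.73375)≈-14.828063
n=4: y≈-14.828063, sp=2, e=sp−y≈16.828063; I≈12.441813, D=e−e_prev≈25.939313; u=3/2·16.828063+5/4·12.441813+1/4·25.939313≈47.279188; next y=1/5·(-14.828063)+3/4·47.279188≈32.493778
n=5: y≈32.493778, sp=2, e=sp−y≈-30.493778; I≈-18.051966, D=e−e_prev≈-47.321841; u=3/2·(-30.493778)+5/4·(-18.051966)+1/4·(-47.321841)≈-80.136084; next y=1/5·32.493778+3/4·(-80.136084)≈-53.603308

0 2 6.000 0.000
1 2 -5.500 4.500
2 2 15.675 -3.225
3 2 -22.734 11.111
4 2 47.279 -14.828
5 2 -80.136 32.494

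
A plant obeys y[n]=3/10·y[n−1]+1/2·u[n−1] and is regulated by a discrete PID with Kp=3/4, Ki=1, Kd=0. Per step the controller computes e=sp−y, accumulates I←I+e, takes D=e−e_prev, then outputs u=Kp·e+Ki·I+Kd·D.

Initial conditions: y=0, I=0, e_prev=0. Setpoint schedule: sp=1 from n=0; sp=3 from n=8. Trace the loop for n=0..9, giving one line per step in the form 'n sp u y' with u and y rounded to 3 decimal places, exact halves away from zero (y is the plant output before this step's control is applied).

(exact arithmetic carried between steps; '≈' marks a value shown rounded to 6 d.p. or computed from one; I and e_prev carry over from the previous line; the table rounds u and y to 3 d.p., halves away from zero)
n=0: y=0, sp=1, e=sp−y=1; I=1, D=e−e_prev=1; u=3/4·1+1·1+0·1=1.75; next y=3/10·0+1/2·1.75=0.875
n=1: y=0.875, sp=1, e=sp−y=0.125; I=1.125, D=e−e_prev=-0.875; u=3/4·0.125+1·1.125+0·(-0.875)=1.21875; next y=3/10·0.875+1/2·1.21875=0.871875
n=2: y=0.871875, sp=1, e=sp−y=0.128125; I=1.253125, D=e−e_prev=0.003125; u=3/4·0.128125+1·1.253125+0·0.003125≈1.349219; next y=3/10·0.871875+1/2·1.349219≈0.936172
n=3: y≈0.936172, sp=1, e=sp−y≈0.063828; I≈1.316953, D=e−e_prev≈-0.064297; u=3/4·0.063828+1·1.316953+0·(-0.064297)≈1.364824; next y=3/10·0.936172+1/2·1.364824≈0.963264
n=4: y≈0.963264, sp=1, e=sp−y≈0.036736; I≈1.353689, D=e−e_prev≈-0.027092; u=3/4·0.036736+1·1.353689+0·(-0.027092)≈1.381242; next y=3/10·0.963264+1/2·1.381242≈0.979600
n=5: y≈0.979600, sp=1, e=sp−y≈0.020400; I≈1.374090, D=e−e_prev≈-0.016336; u=3/4·0.020400+1·1.374090+0·(-0.016336)≈1.389390; next y=3/10·0.979600+1/2·1.389390≈0.988575
n=6: y≈0.988575, sp=1, e=sp−y≈0.011425; I≈1.385515, D=e−e_prev≈-0.008975; u=3/4·0.011425+1·1.385515+0·(-0.008975)≈1.394084; next y=3/10·0.988575+1/2·1.394084≈0.993614
n=7: y≈0.993614, sp=1, e=sp−y≈0.006386; I≈1.391900, D=e−e_prev≈-0.005040; u=3/4·0.006386+1·1.391900+0·(-0.005040)≈1.396690; next y=3/10·0.993614+1/2·1.396690≈0.996429
n=8: y≈0.996429, sp=3, e=sp−y≈2.003571; I≈3.395471, D=e−e_prev≈1.997185; u=3/4·2.003571+1·3.395471+0·1.997185≈4.898149; next y=3/10·0.996429+1/2·4.898149≈2.748003
n=9: y≈2.748003, sp=3, e=sp−y≈0.251997; I≈3.647468, D=e−e_prev≈-1.751574; u=3/4·0.251997+1·3.647468+0·(-1.751574)≈3.836465; next y=3/10·2.748003+1/2·3.836465≈2.742634

0 1 1.750 0.000
1 1 1.219 0.875
2 1 1.349 0.872
3 1 1.365 0.936
4 1 1.381 0.963
5 1 1.389 0.980
6 1 1.394 0.989
7 1 1.397 0.994
8 3 4.898 0.996
9 3 3.836 2.748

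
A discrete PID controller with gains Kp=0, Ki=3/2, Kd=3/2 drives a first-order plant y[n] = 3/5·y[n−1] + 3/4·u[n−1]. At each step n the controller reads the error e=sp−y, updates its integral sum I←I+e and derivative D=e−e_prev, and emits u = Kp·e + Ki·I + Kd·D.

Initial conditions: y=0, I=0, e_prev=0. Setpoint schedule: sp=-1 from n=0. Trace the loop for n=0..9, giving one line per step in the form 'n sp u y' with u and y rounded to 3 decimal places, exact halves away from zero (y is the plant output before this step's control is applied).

(exact arithmetic carried between steps; '≈' marks a value shown rounded to 6 d.p. or computed from one; I and e_prev carry over from the previous line; the table rounds u and y to 3 d.p., halves away from zero)
n=0: y=0, sp=-1, e=sp−y=-1; I=-1, D=e−e_prev=-1; u=0·(-1)+3/2·(-1)+3/2·(-1)=-3; next y=3/5·0+3/4·(-3)=-2.25
n=1: y=-2.25, sp=-1, e=sp−y=1.25; I=0.25, D=e−e_prev=2.25; u=0·1.25+3/2·0.25+3/2·2.25=3.75; next y=3/5·(-2.25)+3/4·3.75=1.4625
n=2: y=1.4625, sp=-1, e=sp−y=-2.4625; I=-2.2125, D=e−e_prev=-3.7125; u=0·(-2.4625)+3/2·(-2.2125)+3/2·(-3.7125)=-8.8875; next y=3/5·1.4625+3/4·(-8.8875)=-5.788125
n=3: y=-5.788125, sp=-1, e=sp−y=4.788125; I=2.575625, D=e−e_prev=7.250625; u=0·4.788125+3/2·2.575625+3/2·7.250625=14.739375; next y=3/5·(-5.788125)+3/4·14.739375≈7.581656
n=4: y≈7.581656, sp=-1, e=sp−y≈-8.581656; I≈-6.006031, D=e−e_prev≈-13.369781; u=0·(-8.581656)+3/2·(-6.006031)+3/2·(-13.369781)≈-29.063719; next y=3/5·7.581656+3/4·(-29.063719)≈-17.248795
n=5: y≈-17.248795, sp=-1, e=sp−y≈16.248795; I≈10.242764, D=e−e_prev≈24.830452; u=0·16.248795+3/2·10.242764+3/2·24.830452≈52.609823; next y=3/5·(-17.248795)+3/4·52.609823≈29.108090
n=6: y≈29.108090, sp=-1, e=sp−y≈-30.108090; I≈-19.865326, D=e−e_prev≈-46.356886; u=0·(-30.108090)+3/2·(-19.865326)+3/2·(-46.356886)≈-99.333318; next y=3/5·29.108090+3/4·(-99.333318)≈-57.035134
n=7: y≈-57.035134, sp=-1, e=sp−y≈56.035134; I≈36.169808, D=e−e_prev≈86.143225; u=0·56.035134+3/2·36.169808+3/2·86.143225≈183.469549; next y=3/5·(-57.035134)+3/4·183.469549≈103.381081
n=8: y≈103.381081, sp=-1, e=sp−y≈-104.381081; I≈-68.211273, D=e−e_prev≈-160.416215; u=0·(-104.381081)+3/2·(-68.211273)+3/2·(-160.416215)≈-342.941233; next y=3/5·103.381081+3/4·(-342.941233)≈-195.177276
n=9: y≈-195.177276, sp=-1, e=sp−y≈194.177276; I≈125.966003, D=e−e_prev≈298.558357; u=0·194.177276+3/2·125.966003+3/2·298.558357≈636.786540; next y=3/5·(-195.177276)+3/4·636.786540≈360.483539

0 -1 -3.000 0.000
1 -1 3.750 -2.250
2 -1 -8.888 1.463
3 -1 14.739 -5.788
4 -1 -29.064 7.582
5 -1 52.610 -17.249
6 -1 -99.333 29.108
7 -1 183.470 -57.035
8 -1 -342.941 103.381
9 -1 636.787 -195.177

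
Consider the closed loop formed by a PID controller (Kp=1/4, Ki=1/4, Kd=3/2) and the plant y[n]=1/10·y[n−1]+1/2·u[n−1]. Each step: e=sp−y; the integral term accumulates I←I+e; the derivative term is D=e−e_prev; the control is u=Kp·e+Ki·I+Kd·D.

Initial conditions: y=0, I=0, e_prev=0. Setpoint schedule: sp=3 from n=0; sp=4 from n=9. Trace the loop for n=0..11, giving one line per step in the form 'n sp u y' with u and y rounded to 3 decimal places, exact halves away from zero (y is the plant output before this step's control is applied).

0 3 6.000 0.000
1 3 -3.750 3.000
2 3 9.900 -1.575
3 3 -8.554 4.793
4 3 17.730 -3.798
5 3 -18.022 8.485
6 3 32.326 -8.162
7 3 -36.872 15.347
8 3 59.801 -16.902
9 4 -71.820 28.210
10 4 110.894 -33.089
11 4 -142.236 52.138

(exact arithmetic carried between steps; '≈' marks a value shown rounded to 6 d.p. or computed from one; I and e_prev carry over from the previous line; the table rounds u and y to 3 d.p., halves away from zero)
n=0: y=0, sp=3, e=sp−y=3; I=3, D=e−e_prev=3; u=1/4·3+1/4·3+3/2·3=6; next y=1/10·0+1/2·6=3
n=1: y=3, sp=3, e=sp−y=0; I=3, D=e−e_prev=-3; u=1/4·0+1/4·3+3/2·(-3)=-3.75; next y=1/10·3+1/2·(-3.75)=-1.575
n=2: y=-1.575, sp=3, e=sp−y=4.575; I=7.575, D=e−e_prev=4.575; u=1/4·4.575+1/4·7.575+3/2·4.575=9.9; next y=1/10·(-1.575)+1/2·9.9=4.7925
n=3: y=4.7925, sp=3, e=sp−y=-1.7925; I=5.7825, D=e−e_prev=-6.3675; u=1/4·(-1.7925)+1/4·5.7825+3/2·(-6.3675)=-8.55375; next y=1/10·4.7925+1/2·(-8.55375)=-3.797625
n=4: y=-3.797625, sp=3, e=sp−y=6.797625; I=12.580125, D=e−e_prev=8.590125; u=1/4·6.797625+1/4·12.580125+3/2·8.590125=17.729625; next y=1/10·(-3.797625)+1/2·17.729625=8.48505
n=5: y=8.48505, sp=3, e=sp−y=-5.48505; I=7.095075, D=e−e_prev=-12.282675; u=1/4·(-5.48505)+1/4·7.095075+3/2·(-12.282675)≈-18.021506; next y=1/10·8.48505+1/2·(-18.021506)≈-8.162248
n=6: y≈-8.162248, sp=3, e=sp−y≈11.162248; I≈18.257323, D=e−e_prev≈16.647298; u=1/4·11.162248+1/4·18.257323+3/2·16.647298≈32.32584; next y=1/10·(-8.162248)+1/2·32.32584≈15.346695
n=7: y≈15.346695, sp=3, e=sp−y≈-12.346695; I≈5.910628, D=e−e_prev≈-23.508943; u=1/4·(-12.346695)+1/4·5.910628+3/2·(-23.508943)≈-36.872432; next y=1/10·15.346695+1/2·(-36.872432)≈-16.901546
n=8: y≈-16.901546, sp=3, e=sp−y≈19.901546; I≈25.812174, D=e−e_prev≈32.248242; u=1/4·19.901546+1/4·25.812174+3/2·32.248242≈59.800793; next y=1/10·(-16.901546)+1/2·59.800793≈28.210242
n=9: y≈28.210242, sp=4, e=sp−y≈-24.210242; I≈1.601933, D=e−e_prev≈-44.111788; u=1/4·(-24.210242)+1/4·1.601933+3/2·(-44.111788)≈-71.819759; next y=1/10·28.210242+1/2·(-71.819759)≈-33.088855
n=10: y≈-33.088855, sp=4, e=sp−y≈37.088855; I≈38.690788, D=e−e_prev≈61.299097; u=1/4·37.088855+1/4·38.690788+3/2·61.299097≈110.893556; next y=1/10·(-33.088855)+1/2·110.893556≈52.137893
n=11: y≈52.137893, sp=4, e=sp−y≈-48.137893; I≈-9.447105, D=e−e_prev≈-85.226748; u=1/4·(-48.137893)+1/4·(-9.447105)+3/2·(-85.226748)≈-142.236372; next y=1/10·52.137893+1/2·(-142.236372)≈-65.904396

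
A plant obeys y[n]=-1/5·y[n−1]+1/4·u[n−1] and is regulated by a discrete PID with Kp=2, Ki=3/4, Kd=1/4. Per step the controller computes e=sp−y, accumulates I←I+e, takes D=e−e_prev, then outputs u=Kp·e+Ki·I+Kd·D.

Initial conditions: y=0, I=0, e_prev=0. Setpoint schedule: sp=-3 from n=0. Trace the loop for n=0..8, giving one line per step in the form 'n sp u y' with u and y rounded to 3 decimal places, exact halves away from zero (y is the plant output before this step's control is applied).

0 -3 -9.000 0.000
1 -3 -3.750 -2.250
2 -3 -10.163 -0.488
3 -3 -5.739 -2.443
4 -3 -11.137 -0.946
5 -3 -7.357 -2.595
6 -3 -11.897 -1.320
7 -3 -8.668 -2.710
8 -3 -12.489 -1.625

(exact arithmetic carried between steps; '≈' marks a value shown rounded to 6 d.p. or computed from one; I and e_prev carry over from the previous line; the table rounds u and y to 3 d.p., halves away from zero)
n=0: y=0, sp=-3, e=sp−y=-3; I=-3, D=e−e_prev=-3; u=2·(-3)+3/4·(-3)+1/4·(-3)=-9; next y=-1/5·0+1/4·(-9)=-2.25
n=1: y=-2.25, sp=-3, e=sp−y=-0.75; I=-3.75, D=e−e_prev=2.25; u=2·(-0.75)+3/4·(-3.75)+1/4·2.25=-3.75; next y=-1/5·(-2.25)+1/4·(-3.75)=-0.4875
n=2: y=-0.4875, sp=-3, e=sp−y=-2.5125; I=-6.2625, D=e−e_prev=-1.7625; u=2·(-2.5125)+3/4·(-6.2625)+1/4·(-1.7625)=-10.1625; next y=-1/5·(-0.4875)+1/4·(-10.1625)=-2.443125
n=3: y=-2.443125, sp=-3, e=sp−y=-0.556875; I=-6.819375, D=e−e_prev=1.955625; u=2·(-0.556875)+3/4·(-6.819375)+1/4·1.955625=-5.739375; next y=-1/5·(-2.443125)+1/4·(-5.739375)≈-0.946219
n=4: y≈-0.946219, sp=-3, e=sp−y≈-2.053781; I≈-8.873156, D=e−e_prev≈-1.496906; u=2·(-2.053781)+3/4·(-8.873156)+1/4·(-1.496906)≈-11.136656; next y=-1/5·(-0.946219)+1/4·(-11.136656)≈-2.594920
n=5: y≈-2.594920, sp=-3, e=sp−y≈-0.405080; I≈-9.278236, D=e−e_prev≈1.648702; u=2·(-0.405080)+3/4·(-9.278236)+1/4·1.648702≈-7.356661; next y=-1/5·(-2.594920)+1/4·(-7.356661)≈-1.320181
n=6: y≈-1.320181, sp=-3, e=sp−y≈-1.679819; I≈-10.958055, D=e−e_prev≈-1.274739; u=2·(-1.679819)+3/4·(-10.958055)+1/4·(-1.274739)≈-11.896864; next y=-1/5·(-1.320181)+1/4·(-11.896864)≈-2.710180
n=7: y≈-2.710180, sp=-3, e=sp−y≈-0.289820; I≈-11.247875, D=e−e_prev≈1.389998; u=2·(-0.289820)+3/4·(-11.247875)+1/4·1.389998≈-8.668047; next y=-1/5·(-2.710180)+1/4·(-8.668047)≈-1.624976
n=8: y≈-1.624976, sp=-3, e=sp−y≈-1.375024; I≈-12.622899, D=e−e_prev≈-1.085204; u=2·(-1.375024)+3/4·(-12.622899)+1/4·(-1.085204)≈-12.488523; next y=-1/5·(-1.624976)+1/4·(-12.488523)≈-2.797136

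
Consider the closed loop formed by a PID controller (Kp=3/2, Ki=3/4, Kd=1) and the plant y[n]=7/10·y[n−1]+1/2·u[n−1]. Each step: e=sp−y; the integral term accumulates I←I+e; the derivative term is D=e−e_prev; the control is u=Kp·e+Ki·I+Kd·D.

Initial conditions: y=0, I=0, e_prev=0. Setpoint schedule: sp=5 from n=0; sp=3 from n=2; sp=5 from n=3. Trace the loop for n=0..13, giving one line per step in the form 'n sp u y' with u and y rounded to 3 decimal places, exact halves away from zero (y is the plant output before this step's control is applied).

(exact arithmetic carried between steps; '≈' marks a value shown rounded to 6 d.p. or computed from one; I and e_prev carry over from the previous line; the table rounds u and y to 3 d.p., halves away from zero)
n=0: y=0, sp=5, e=sp−y=5; I=5, D=e−e_prev=5; u=3/2·5+3/4·5+1·5=16.25; next y=7/10·0+1/2·16.25=8.125
n=1: y=8.125, sp=5, e=sp−y=-3.125; I=1.875, D=e−e_prev=-8.125; u=3/2·(-3.125)+3/4·1.875+1·(-8.125)=-11.40625; next y=7/10·8.125+1/2·(-11.40625)=-0.015625
n=2: y=-0.015625, sp=3, e=sp−y=3.015625; I=4.890625, D=e−e_prev=6.140625; u=3/2·3.015625+3/4·4.890625+1·6.140625≈14.332031; next y=7/10·(-0.015625)+1/2·14.332031≈7.155078
n=3: y≈7.155078, sp=5, e=sp−y≈-2.155078; I≈2.735547, D=e−e_prev≈-5.170703; u=3/2·(-2.155078)+3/4·2.735547+1·(-5.170703)≈-6.351660; next y=7/10·7.155078+1/2·(-6.351660)≈1.832725
n=4: y≈1.832725, sp=5, e=sp−y≈3.167275; I≈5.902822, D=e−e_prev≈5.322354; u=3/2·3.167275+3/4·5.902822+1·5.322354≈14.500383; next y=7/10·1.832725+1/2·14.500383≈8.533099
n=5: y≈8.533099, sp=5, e=sp−y≈-3.533099; I≈2.369723, D=e−e_prev≈-6.700374; u=3/2·(-3.533099)+3/4·2.369723+1·(-6.700374)≈-10.222730; next y=7/10·8.533099+1/2·(-10.222730)≈0.861804
n=6: y≈0.861804, sp=5, e=sp−y≈4.138196; I≈6.507919, D=e−e_prev≈7.671295; u=3/2·4.138196+3/4·6.507919+1·7.671295≈18.759528; next y=7/10·0.861804+1/2·18.759528≈9.983027
n=7: y≈9.983027, sp=5, e=sp−y≈-4.983027; I≈1.524892, D=e−e_prev≈-9.121223; u=3/2·(-4.983027)+3/4·1.524892+1·(-9.121223)≈-15.452094; next y=7/10·9.983027+1/2·(-15.452094)≈-0.737928
n=8: y≈-0.737928, sp=5, e=sp−y≈5.737928; I≈7.262820, D=e−e_prev≈10.720955; u=3/2·5.737928+3/4·7.262820+1·10.720955≈24.774962; next y=7/10·(-0.737928)+1/2·24.774962≈11.870931
n=9: y≈11.870931, sp=5, e=sp−y≈-6.870931; I≈0.391889, D=e−e_prev≈-12.608859; u=3/2·(-6.870931)+3/4·0.391889+1·(-12.608859)≈-22.621340; next y=7/10·11.870931+1/2·(-22.621340)≈-3.001018
n=10: y≈-3.001018, sp=5, e=sp−y≈8.001018; I≈8.392907, D=e−e_prev≈14.871949; u=3/2·8.001018+3/4·8.392907+1·14.871949≈33.168157; next y=7/10·(-3.001018)+1/2·33.168157≈14.483366
n=11: y≈14.483366, sp=5, e=sp−y≈-9.483366; I≈-1.090459, D=e−e_prev≈-17.484384; u=3/2·(-9.483366)+3/4·(-1.090459)+1·(-17.484384)≈-32.527276; next y=7/10·14.483366+1/2·(-32.527276)≈-6.125282
n=12: y≈-6.125282, sp=5, e=sp−y≈11.125282; I≈10.034823, D=e−e_prev≈20.608648; u=3/2·11.125282+3/4·10.034823+1·20.608648≈44.822689; next y=7/10·(-6.125282)+1/2·44.822689≈18.123647
n=13: y≈18.123647, sp=5, e=sp−y≈-13.123647; I≈-3.088823, D=e−e_prev≈-24.248929; u=3/2·(-13.123647)+3/4·(-3.088823)+1·(-24.248929)≈-46.251017; next y=7/10·18.123647+1/2·(-46.251017)≈-10.438956

0 5 16.250 0.000
1 5 -11.406 8.125
2 3 14.332 -0.016
3 5 -6.352 7.155
4 5 14.500 1.833
5 5 -10.223 8.533
6 5 18.760 0.862
7 5 -15.452 9.983
8 5 24.775 -0.738
9 5 -22.621 11.871
10 5 33.168 -3.001
11 5 -32.527 14.483
12 5 44.823 -6.125
13 5 -46.251 18.124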